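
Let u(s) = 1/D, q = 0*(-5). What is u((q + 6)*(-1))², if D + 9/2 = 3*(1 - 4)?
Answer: 4/729 ≈ 0.0054870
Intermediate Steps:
q = 0
D = -27/2 (D = -9/2 + 3*(1 - 4) = -9/2 + 3*(-3) = -9/2 - 9 = -27/2 ≈ -13.500)
u(s) = -2/27 (u(s) = 1/(-27/2) = -2/27)
u((q + 6)*(-1))² = (-2/27)² = 4/729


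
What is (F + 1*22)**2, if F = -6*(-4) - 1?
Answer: 2025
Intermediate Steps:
F = 23 (F = 24 - 1 = 23)
(F + 1*22)**2 = (23 + 1*22)**2 = (23 + 22)**2 = 45**2 = 2025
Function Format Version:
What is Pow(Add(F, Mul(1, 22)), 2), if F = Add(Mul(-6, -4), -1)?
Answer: 2025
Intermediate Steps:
F = 23 (F = Add(24, -1) = 23)
Pow(Add(F, Mul(1, 22)), 2) = Pow(Add(23, Mul(1, 22)), 2) = Pow(Add(23, 22), 2) = Pow(45, 2) = 2025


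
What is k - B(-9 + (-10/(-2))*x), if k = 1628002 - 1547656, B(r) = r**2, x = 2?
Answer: 80345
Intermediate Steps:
k = 80346
k - B(-9 + (-10/(-2))*x) = 80346 - (-9 - 10/(-2)*2)**2 = 80346 - (-9 - 10*(-1/2)*2)**2 = 80346 - (-9 + 5*2)**2 = 80346 - (-9 + 10)**2 = 80346 - 1*1**2 = 80346 - 1*1 = 80346 - 1 = 80345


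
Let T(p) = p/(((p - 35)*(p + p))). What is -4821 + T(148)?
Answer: -1089545/226 ≈ -4821.0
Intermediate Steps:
T(p) = 1/(2*(-35 + p)) (T(p) = p/(((-35 + p)*(2*p))) = p/((2*p*(-35 + p))) = p*(1/(2*p*(-35 + p))) = 1/(2*(-35 + p)))
-4821 + T(148) = -4821 + 1/(2*(-35 + 148)) = -4821 + (1/2)/113 = -4821 + (1/2)*(1/113) = -4821 + 1/226 = -1089545/226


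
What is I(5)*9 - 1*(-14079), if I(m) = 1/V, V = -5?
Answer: 70386/5 ≈ 14077.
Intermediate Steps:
I(m) = -1/5 (I(m) = 1/(-5) = -1/5)
I(5)*9 - 1*(-14079) = -1/5*9 - 1*(-14079) = -9/5 + 14079 = 70386/5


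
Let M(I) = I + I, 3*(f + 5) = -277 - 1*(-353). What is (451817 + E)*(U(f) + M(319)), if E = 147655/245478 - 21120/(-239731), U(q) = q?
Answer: 52513033128262900225/176546059254 ≈ 2.9745e+8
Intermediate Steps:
f = 61/3 (f = -5 + (-277 - 1*(-353))/3 = -5 + (-277 + 353)/3 = -5 + (⅓)*76 = -5 + 76/3 = 61/3 ≈ 20.333)
E = 40581976165/58848686418 (E = 147655*(1/245478) - 21120*(-1/239731) = 147655/245478 + 21120/239731 = 40581976165/58848686418 ≈ 0.68960)
M(I) = 2*I
(451817 + E)*(U(f) + M(319)) = (451817 + 40581976165/58848686418)*(61/3 + 2*319) = 26588877533297671*(61/3 + 638)/58848686418 = (26588877533297671/58848686418)*(1975/3) = 52513033128262900225/176546059254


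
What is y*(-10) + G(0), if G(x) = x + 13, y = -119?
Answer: 1203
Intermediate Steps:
G(x) = 13 + x
y*(-10) + G(0) = -119*(-10) + (13 + 0) = 1190 + 13 = 1203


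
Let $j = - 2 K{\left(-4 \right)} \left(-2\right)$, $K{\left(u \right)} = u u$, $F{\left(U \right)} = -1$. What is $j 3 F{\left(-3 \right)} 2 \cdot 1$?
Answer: $-384$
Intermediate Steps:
$K{\left(u \right)} = u^{2}$
$j = 64$ ($j = - 2 \left(-4\right)^{2} \left(-2\right) = \left(-2\right) 16 \left(-2\right) = \left(-32\right) \left(-2\right) = 64$)
$j 3 F{\left(-3 \right)} 2 \cdot 1 = 64 \cdot 3 \left(-1\right) 2 \cdot 1 = 64 \left(\left(-3\right) 2\right) 1 = 64 \left(-6\right) 1 = \left(-384\right) 1 = -384$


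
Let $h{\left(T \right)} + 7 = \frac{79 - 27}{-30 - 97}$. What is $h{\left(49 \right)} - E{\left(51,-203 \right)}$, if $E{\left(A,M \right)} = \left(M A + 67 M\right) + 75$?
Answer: $\frac{3031692}{127} \approx 23872.0$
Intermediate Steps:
$E{\left(A,M \right)} = 75 + 67 M + A M$ ($E{\left(A,M \right)} = \left(A M + 67 M\right) + 75 = \left(67 M + A M\right) + 75 = 75 + 67 M + A M$)
$h{\left(T \right)} = - \frac{941}{127}$ ($h{\left(T \right)} = -7 + \frac{79 - 27}{-30 - 97} = -7 + \frac{52}{-127} = -7 + 52 \left(- \frac{1}{127}\right) = -7 - \frac{52}{127} = - \frac{941}{127}$)
$h{\left(49 \right)} - E{\left(51,-203 \right)} = - \frac{941}{127} - \left(75 + 67 \left(-203\right) + 51 \left(-203\right)\right) = - \frac{941}{127} - \left(75 - 13601 - 10353\right) = - \frac{941}{127} - -23879 = - \frac{941}{127} + 23879 = \frac{3031692}{127}$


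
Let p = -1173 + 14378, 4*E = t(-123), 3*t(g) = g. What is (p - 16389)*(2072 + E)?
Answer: -6564612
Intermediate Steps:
t(g) = g/3
E = -41/4 (E = ((⅓)*(-123))/4 = (¼)*(-41) = -41/4 ≈ -10.250)
p = 13205
(p - 16389)*(2072 + E) = (13205 - 16389)*(2072 - 41/4) = -3184*8247/4 = -6564612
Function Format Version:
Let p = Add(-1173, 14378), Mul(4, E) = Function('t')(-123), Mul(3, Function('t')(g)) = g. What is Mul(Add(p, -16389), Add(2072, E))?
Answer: -6564612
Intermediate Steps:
Function('t')(g) = Mul(Rational(1, 3), g)
E = Rational(-41, 4) (E = Mul(Rational(1, 4), Mul(Rational(1, 3), -123)) = Mul(Rational(1, 4), -41) = Rational(-41, 4) ≈ -10.250)
p = 13205
Mul(Add(p, -16389), Add(2072, E)) = Mul(Add(13205, -16389), Add(2072, Rational(-41, 4))) = Mul(-3184, Rational(8247, 4)) = -6564612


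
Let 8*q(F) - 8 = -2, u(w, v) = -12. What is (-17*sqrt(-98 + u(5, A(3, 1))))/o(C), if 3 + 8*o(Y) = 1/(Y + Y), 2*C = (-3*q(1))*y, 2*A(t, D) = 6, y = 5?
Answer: 6120*I*sqrt(110)/139 ≈ 461.78*I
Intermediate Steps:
A(t, D) = 3 (A(t, D) = (1/2)*6 = 3)
q(F) = 3/4 (q(F) = 1 + (1/8)*(-2) = 1 - 1/4 = 3/4)
C = -45/8 (C = (-3*3/4*5)/2 = (-9/4*5)/2 = (1/2)*(-45/4) = -45/8 ≈ -5.6250)
o(Y) = -3/8 + 1/(16*Y) (o(Y) = -3/8 + 1/(8*(Y + Y)) = -3/8 + 1/(8*((2*Y))) = -3/8 + (1/(2*Y))/8 = -3/8 + 1/(16*Y))
(-17*sqrt(-98 + u(5, A(3, 1))))/o(C) = (-17*sqrt(-98 - 12))/(((1 - 6*(-45/8))/(16*(-45/8)))) = (-17*I*sqrt(110))/(((1/16)*(-8/45)*(1 + 135/4))) = (-17*I*sqrt(110))/(((1/16)*(-8/45)*(139/4))) = (-17*I*sqrt(110))/(-139/360) = -17*I*sqrt(110)*(-360/139) = 6120*I*sqrt(110)/139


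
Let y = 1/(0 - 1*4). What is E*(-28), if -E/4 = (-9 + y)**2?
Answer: 9583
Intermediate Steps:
y = -1/4 (y = 1/(0 - 4) = 1/(-4) = -1/4 ≈ -0.25000)
E = -1369/4 (E = -4*(-9 - 1/4)**2 = -4*(-37/4)**2 = -4*1369/16 = -1369/4 ≈ -342.25)
E*(-28) = -1369/4*(-28) = 9583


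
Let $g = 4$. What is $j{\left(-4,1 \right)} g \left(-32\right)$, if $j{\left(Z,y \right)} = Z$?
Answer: $512$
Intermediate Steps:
$j{\left(-4,1 \right)} g \left(-32\right) = \left(-4\right) 4 \left(-32\right) = \left(-16\right) \left(-32\right) = 512$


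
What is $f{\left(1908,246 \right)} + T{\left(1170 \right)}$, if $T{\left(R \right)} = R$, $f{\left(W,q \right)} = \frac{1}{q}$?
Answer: $\frac{287821}{246} \approx 1170.0$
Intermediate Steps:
$f{\left(1908,246 \right)} + T{\left(1170 \right)} = \frac{1}{246} + 1170 = \frac{287821}{246}$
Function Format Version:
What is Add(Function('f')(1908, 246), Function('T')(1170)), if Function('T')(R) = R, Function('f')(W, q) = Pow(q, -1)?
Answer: Rational(287821, 246) ≈ 1170.0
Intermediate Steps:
Add(Function('f')(1908, 246), Function('T')(1170)) = Add(Pow(246, -1), 1170) = Add(Rational(1, 246), 1170) = Rational(287821, 246)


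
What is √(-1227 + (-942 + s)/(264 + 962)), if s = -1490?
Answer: I*√461813971/613 ≈ 35.057*I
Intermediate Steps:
√(-1227 + (-942 + s)/(264 + 962)) = √(-1227 + (-942 - 1490)/(264 + 962)) = √(-1227 - 2432/1226) = √(-1227 - 2432*1/1226) = √(-1227 - 1216/613) = √(-753367/613) = I*√461813971/613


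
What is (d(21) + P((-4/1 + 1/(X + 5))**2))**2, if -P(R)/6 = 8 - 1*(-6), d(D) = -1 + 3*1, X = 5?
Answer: 6724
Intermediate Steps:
d(D) = 2 (d(D) = -1 + 3 = 2)
P(R) = -84 (P(R) = -6*(8 - 1*(-6)) = -6*(8 + 6) = -6*14 = -84)
(d(21) + P((-4/1 + 1/(X + 5))**2))**2 = (2 - 84)**2 = (-82)**2 = 6724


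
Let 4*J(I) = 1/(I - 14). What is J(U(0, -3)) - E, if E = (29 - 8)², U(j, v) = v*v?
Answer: -8821/20 ≈ -441.05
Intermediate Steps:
U(j, v) = v²
J(I) = 1/(4*(-14 + I)) (J(I) = 1/(4*(I - 14)) = 1/(4*(-14 + I)))
E = 441 (E = 21² = 441)
J(U(0, -3)) - E = 1/(4*(-14 + (-3)²)) - 1*441 = 1/(4*(-14 + 9)) - 441 = (¼)/(-5) - 441 = (¼)*(-⅕) - 441 = -1/20 - 441 = -8821/20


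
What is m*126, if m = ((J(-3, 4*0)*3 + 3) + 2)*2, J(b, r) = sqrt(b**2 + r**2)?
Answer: 3528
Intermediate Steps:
m = 28 (m = ((sqrt((-3)**2 + (4*0)**2)*3 + 3) + 2)*2 = ((sqrt(9 + 0**2)*3 + 3) + 2)*2 = ((sqrt(9 + 0)*3 + 3) + 2)*2 = ((sqrt(9)*3 + 3) + 2)*2 = ((3*3 + 3) + 2)*2 = ((9 + 3) + 2)*2 = (12 + 2)*2 = 14*2 = 28)
m*126 = 28*126 = 3528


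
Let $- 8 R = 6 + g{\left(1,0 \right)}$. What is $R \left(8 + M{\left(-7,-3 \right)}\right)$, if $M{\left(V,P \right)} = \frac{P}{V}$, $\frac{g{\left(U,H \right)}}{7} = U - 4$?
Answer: $\frac{885}{56} \approx 15.804$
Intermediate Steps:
$g{\left(U,H \right)} = -28 + 7 U$ ($g{\left(U,H \right)} = 7 \left(U - 4\right) = 7 \left(-4 + U\right) = -28 + 7 U$)
$R = \frac{15}{8}$ ($R = - \frac{6 + \left(-28 + 7 \cdot 1\right)}{8} = - \frac{6 + \left(-28 + 7\right)}{8} = - \frac{6 - 21}{8} = \left(- \frac{1}{8}\right) \left(-15\right) = \frac{15}{8} \approx 1.875$)
$R \left(8 + M{\left(-7,-3 \right)}\right) = \frac{15 \left(8 - \frac{3}{-7}\right)}{8} = \frac{15 \left(8 - - \frac{3}{7}\right)}{8} = \frac{15 \left(8 + \frac{3}{7}\right)}{8} = \frac{15}{8} \cdot \frac{59}{7} = \frac{885}{56}$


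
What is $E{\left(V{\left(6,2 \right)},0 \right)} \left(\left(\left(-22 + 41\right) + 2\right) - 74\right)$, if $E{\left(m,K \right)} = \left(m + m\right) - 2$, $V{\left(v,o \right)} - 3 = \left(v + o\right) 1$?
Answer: $-1060$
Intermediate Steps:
$V{\left(v,o \right)} = 3 + o + v$ ($V{\left(v,o \right)} = 3 + \left(v + o\right) 1 = 3 + \left(o + v\right) 1 = 3 + \left(o + v\right) = 3 + o + v$)
$E{\left(m,K \right)} = -2 + 2 m$ ($E{\left(m,K \right)} = 2 m - 2 = -2 + 2 m$)
$E{\left(V{\left(6,2 \right)},0 \right)} \left(\left(\left(-22 + 41\right) + 2\right) - 74\right) = \left(-2 + 2 \left(3 + 2 + 6\right)\right) \left(\left(\left(-22 + 41\right) + 2\right) - 74\right) = \left(-2 + 2 \cdot 11\right) \left(\left(19 + 2\right) - 74\right) = \left(-2 + 22\right) \left(21 - 74\right) = 20 \left(-53\right) = -1060$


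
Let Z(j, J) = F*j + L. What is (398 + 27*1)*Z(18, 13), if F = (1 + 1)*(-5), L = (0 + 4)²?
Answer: -69700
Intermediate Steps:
L = 16 (L = 4² = 16)
F = -10 (F = 2*(-5) = -10)
Z(j, J) = 16 - 10*j (Z(j, J) = -10*j + 16 = 16 - 10*j)
(398 + 27*1)*Z(18, 13) = (398 + 27*1)*(16 - 10*18) = (398 + 27)*(16 - 180) = 425*(-164) = -69700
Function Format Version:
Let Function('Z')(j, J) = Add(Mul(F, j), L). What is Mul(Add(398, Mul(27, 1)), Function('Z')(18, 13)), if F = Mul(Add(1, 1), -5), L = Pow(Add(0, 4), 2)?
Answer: -69700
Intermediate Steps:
L = 16 (L = Pow(4, 2) = 16)
F = -10 (F = Mul(2, -5) = -10)
Function('Z')(j, J) = Add(16, Mul(-10, j)) (Function('Z')(j, J) = Add(Mul(-10, j), 16) = Add(16, Mul(-10, j)))
Mul(Add(398, Mul(27, 1)), Function('Z')(18, 13)) = Mul(Add(398, Mul(27, 1)), Add(16, Mul(-10, 18))) = Mul(Add(398, 27), Add(16, -180)) = Mul(425, -164) = -69700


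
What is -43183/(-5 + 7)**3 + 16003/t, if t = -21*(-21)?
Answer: -18915679/3528 ≈ -5361.6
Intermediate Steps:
t = 441
-43183/(-5 + 7)**3 + 16003/t = -43183/(-5 + 7)**3 + 16003/441 = -43183/(2**3) + 16003*(1/441) = -43183/8 + 16003/441 = -18915679/3528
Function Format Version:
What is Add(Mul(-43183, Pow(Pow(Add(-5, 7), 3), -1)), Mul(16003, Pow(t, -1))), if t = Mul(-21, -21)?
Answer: Rational(-18915679, 3528) ≈ -5361.6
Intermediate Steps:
t = 441
Add(Mul(-43183, Pow(Pow(Add(-5, 7), 3), -1)), Mul(16003, Pow(t, -1))) = Add(Mul(-43183, Pow(Pow(Add(-5, 7), 3), -1)), Mul(16003, Pow(441, -1))) = Add(Mul(-43183, Pow(Pow(2, 3), -1)), Mul(16003, Rational(1, 441))) = Add(Mul(-43183, Pow(8, -1)), Rational(16003, 441)) = Add(Mul(-43183, Rational(1, 8)), Rational(16003, 441)) = Add(Rational(-43183, 8), Rational(16003, 441)) = Rational(-18915679, 3528)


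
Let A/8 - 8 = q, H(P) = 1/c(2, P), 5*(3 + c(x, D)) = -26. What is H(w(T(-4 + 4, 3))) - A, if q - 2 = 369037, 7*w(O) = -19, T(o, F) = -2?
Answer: -121047421/41 ≈ -2.9524e+6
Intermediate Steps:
c(x, D) = -41/5 (c(x, D) = -3 + (⅕)*(-26) = -3 - 26/5 = -41/5)
w(O) = -19/7 (w(O) = (⅐)*(-19) = -19/7)
H(P) = -5/41 (H(P) = 1/(-41/5) = -5/41)
q = 369039 (q = 2 + 369037 = 369039)
A = 2952376 (A = 64 + 8*369039 = 64 + 2952312 = 2952376)
H(w(T(-4 + 4, 3))) - A = -5/41 - 1*2952376 = -5/41 - 2952376 = -121047421/41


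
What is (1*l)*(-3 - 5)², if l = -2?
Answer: -128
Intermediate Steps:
(1*l)*(-3 - 5)² = (1*(-2))*(-3 - 5)² = -2*(-8)² = -2*64 = -128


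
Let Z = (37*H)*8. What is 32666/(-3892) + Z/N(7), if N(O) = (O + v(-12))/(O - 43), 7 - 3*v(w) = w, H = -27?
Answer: 209876167/9730 ≈ 21570.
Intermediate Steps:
v(w) = 7/3 - w/3
Z = -7992 (Z = (37*(-27))*8 = -999*8 = -7992)
N(O) = (19/3 + O)/(-43 + O) (N(O) = (O + (7/3 - 1/3*(-12)))/(O - 43) = (O + (7/3 + 4))/(-43 + O) = (O + 19/3)/(-43 + O) = (19/3 + O)/(-43 + O))
32666/(-3892) + Z/N(7) = 32666/(-3892) - 7992*(-43 + 7)/(19/3 + 7) = 32666*(-1/3892) - 7992/((40/3)/(-36)) = -16333/1946 - 7992/((-1/36*40/3)) = -16333/1946 - 7992/(-10/27) = -16333/1946 - 7992*(-27/10) = -16333/1946 + 107892/5 = 209876167/9730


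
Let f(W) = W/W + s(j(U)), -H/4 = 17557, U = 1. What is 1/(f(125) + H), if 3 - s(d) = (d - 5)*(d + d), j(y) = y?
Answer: -1/70216 ≈ -1.4242e-5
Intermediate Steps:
H = -70228 (H = -4*17557 = -70228)
s(d) = 3 - 2*d*(-5 + d) (s(d) = 3 - (d - 5)*(d + d) = 3 - (-5 + d)*2*d = 3 - 2*d*(-5 + d))
f(W) = 12 (f(W) = W/W + (3 - 2*1² + 10*1) = 1 + (3 - 2*1 + 10) = 1 + (3 - 2 + 10) = 1 + 11 = 12)
1/(f(125) + H) = 1/(12 - 70228) = 1/(-70216) = -1/70216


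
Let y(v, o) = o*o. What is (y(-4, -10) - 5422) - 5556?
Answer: -10878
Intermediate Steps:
y(v, o) = o²
(y(-4, -10) - 5422) - 5556 = ((-10)² - 5422) - 5556 = (100 - 5422) - 5556 = -5322 - 5556 = -10878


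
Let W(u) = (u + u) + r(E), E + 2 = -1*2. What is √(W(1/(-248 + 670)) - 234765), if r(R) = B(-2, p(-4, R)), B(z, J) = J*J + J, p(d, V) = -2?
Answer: 12*I*√72582523/211 ≈ 484.52*I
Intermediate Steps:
E = -4 (E = -2 - 1*2 = -2 - 2 = -4)
B(z, J) = J + J² (B(z, J) = J² + J = J + J²)
r(R) = 2 (r(R) = -2*(1 - 2) = -2*(-1) = 2)
W(u) = 2 + 2*u (W(u) = (u + u) + 2 = 2*u + 2 = 2 + 2*u)
√(W(1/(-248 + 670)) - 234765) = √((2 + 2/(-248 + 670)) - 234765) = √((2 + 2/422) - 234765) = √((2 + 2*(1/422)) - 234765) = √((2 + 1/211) - 234765) = √(423/211 - 234765) = √(-49534992/211) = 12*I*√72582523/211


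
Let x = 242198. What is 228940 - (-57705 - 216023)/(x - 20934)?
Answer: 3166028368/13829 ≈ 2.2894e+5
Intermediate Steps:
228940 - (-57705 - 216023)/(x - 20934) = 228940 - (-57705 - 216023)/(242198 - 20934) = 228940 - (-273728)/221264 = 228940 - 1*(-17108/13829) = 228940 + 17108/13829 = 3166028368/13829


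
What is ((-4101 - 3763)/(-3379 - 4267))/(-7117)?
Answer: -3932/27208291 ≈ -0.00014451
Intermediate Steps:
((-4101 - 3763)/(-3379 - 4267))/(-7117) = -7864/(-7646)*(-1/7117) = -7864*(-1/7646)*(-1/7117) = (3932/3823)*(-1/7117) = -3932/27208291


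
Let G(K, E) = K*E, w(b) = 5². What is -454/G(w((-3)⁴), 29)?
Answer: -454/725 ≈ -0.62621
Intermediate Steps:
w(b) = 25
G(K, E) = E*K
-454/G(w((-3)⁴), 29) = -454/(29*25) = -454/725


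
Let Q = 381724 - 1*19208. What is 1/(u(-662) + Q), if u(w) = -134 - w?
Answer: 1/363044 ≈ 2.7545e-6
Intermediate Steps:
Q = 362516 (Q = 381724 - 19208 = 362516)
1/(u(-662) + Q) = 1/((-134 - 1*(-662)) + 362516) = 1/((-134 + 662) + 362516) = 1/(528 + 362516) = 1/363044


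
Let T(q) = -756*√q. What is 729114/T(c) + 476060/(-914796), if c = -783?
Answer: -119015/228699 + 121519*I*√87/32886 ≈ -0.5204 + 34.466*I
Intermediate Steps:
729114/T(c) + 476060/(-914796) = 729114/((-2268*I*√87)) + 476060/(-914796) = 729114/((-2268*I*√87)) + 476060*(-1/914796) = 729114/((-2268*I*√87)) - 119015/228699 = 729114*(I*√87/197316) - 119015/228699 = 121519*I*√87/32886 - 119015/228699 = -119015/228699 + 121519*I*√87/32886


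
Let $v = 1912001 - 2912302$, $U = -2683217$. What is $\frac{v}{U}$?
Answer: $\frac{1000301}{2683217} \approx 0.3728$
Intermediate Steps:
$v = -1000301$
$\frac{v}{U} = - \frac{1000301}{-2683217} = \left(-1000301\right) \left(- \frac{1}{2683217}\right) = \frac{1000301}{2683217}$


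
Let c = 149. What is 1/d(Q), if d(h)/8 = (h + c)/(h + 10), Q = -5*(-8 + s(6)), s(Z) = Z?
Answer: 5/318 ≈ 0.015723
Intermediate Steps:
Q = 10 (Q = -5*(-8 + 6) = -5*(-2) = 10)
d(h) = 8*(149 + h)/(10 + h) (d(h) = 8*((h + 149)/(h + 10)) = 8*((149 + h)/(10 + h)) = 8*(149 + h)/(10 + h))
1/d(Q) = 1/(8*(149 + 10)/(10 + 10)) = 1/(8*159/20) = 1/(8*(1/20)*159) = 1/(318/5) = 5/318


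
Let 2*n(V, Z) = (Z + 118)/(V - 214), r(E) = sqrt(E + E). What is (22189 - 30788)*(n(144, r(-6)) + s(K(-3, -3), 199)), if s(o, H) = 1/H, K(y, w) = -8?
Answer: 100358929/13930 + 8599*I*sqrt(3)/70 ≈ 7204.5 + 212.77*I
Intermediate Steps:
r(E) = sqrt(2)*sqrt(E) (r(E) = sqrt(2*E) = sqrt(2)*sqrt(E))
n(V, Z) = (118 + Z)/(2*(-214 + V)) (n(V, Z) = ((Z + 118)/(V - 214))/2 = ((118 + Z)/(-214 + V))/2 = (118 + Z)/(2*(-214 + V)))
(22189 - 30788)*(n(144, r(-6)) + s(K(-3, -3), 199)) = (22189 - 30788)*((118 + sqrt(2)*sqrt(-6))/(2*(-214 + 144)) + 1/199) = -8599*((1/2)*(118 + sqrt(2)*(I*sqrt(6)))/(-70) + 1/199) = -8599*((1/2)*(-1/70)*(118 + 2*I*sqrt(3)) + 1/199) = -8599*((-59/70 - I*sqrt(3)/70) + 1/199) = -8599*(-11671/13930 - I*sqrt(3)/70) = 100358929/13930 + 8599*I*sqrt(3)/70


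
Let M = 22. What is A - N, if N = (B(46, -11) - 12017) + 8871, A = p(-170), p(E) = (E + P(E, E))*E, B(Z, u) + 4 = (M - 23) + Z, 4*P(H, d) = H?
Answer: 39230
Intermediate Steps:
P(H, d) = H/4
B(Z, u) = -5 + Z (B(Z, u) = -4 + ((22 - 23) + Z) = -4 + (-1 + Z) = -5 + Z)
p(E) = 5*E²/4 (p(E) = (E + E/4)*E = (5*E/4)*E = 5*E²/4)
A = 36125 (A = (5/4)*(-170)² = (5/4)*28900 = 36125)
N = -3105 (N = ((-5 + 46) - 12017) + 8871 = (41 - 12017) + 8871 = -11976 + 8871 = -3105)
A - N = 36125 - 1*(-3105) = 36125 + 3105 = 39230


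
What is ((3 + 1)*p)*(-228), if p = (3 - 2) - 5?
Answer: 3648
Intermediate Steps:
p = -4 (p = 1 - 5 = -4)
((3 + 1)*p)*(-228) = ((3 + 1)*(-4))*(-228) = (4*(-4))*(-228) = -16*(-228) = 3648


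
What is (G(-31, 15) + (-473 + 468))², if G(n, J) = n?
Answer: 1296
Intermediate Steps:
(G(-31, 15) + (-473 + 468))² = (-31 + (-473 + 468))² = (-31 - 5)² = (-36)² = 1296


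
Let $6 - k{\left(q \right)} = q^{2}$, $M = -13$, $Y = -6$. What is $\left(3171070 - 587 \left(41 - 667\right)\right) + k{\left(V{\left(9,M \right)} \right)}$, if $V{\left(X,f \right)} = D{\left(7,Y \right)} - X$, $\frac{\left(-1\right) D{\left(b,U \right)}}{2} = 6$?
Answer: $3538097$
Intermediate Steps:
$D{\left(b,U \right)} = -12$ ($D{\left(b,U \right)} = \left(-2\right) 6 = -12$)
$V{\left(X,f \right)} = -12 - X$
$k{\left(q \right)} = 6 - q^{2}$
$\left(3171070 - 587 \left(41 - 667\right)\right) + k{\left(V{\left(9,M \right)} \right)} = \left(3171070 - 587 \left(41 - 667\right)\right) + \left(6 - \left(-12 - 9\right)^{2}\right) = \left(3171070 - -367462\right) + \left(6 - \left(-12 - 9\right)^{2}\right) = \left(3171070 + 367462\right) + \left(6 - \left(-21\right)^{2}\right) = 3538532 + \left(6 - 441\right) = 3538532 - 435 = 3538097$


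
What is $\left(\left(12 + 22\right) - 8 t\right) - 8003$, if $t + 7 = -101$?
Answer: $-7105$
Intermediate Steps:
$t = -108$ ($t = -7 - 101 = -108$)
$\left(\left(12 + 22\right) - 8 t\right) - 8003 = \left(\left(12 + 22\right) - -864\right) - 8003 = \left(34 + 864\right) - 8003 = 898 - 8003 = -7105$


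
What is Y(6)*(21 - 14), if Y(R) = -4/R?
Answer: -14/3 ≈ -4.6667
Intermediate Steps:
Y(6)*(21 - 14) = (-4/6)*(21 - 14) = -4*1/6*7 = -2/3*7 = -14/3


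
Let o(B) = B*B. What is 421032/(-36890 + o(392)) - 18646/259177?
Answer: 53472221330/15132567499 ≈ 3.5336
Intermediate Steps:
o(B) = B²
421032/(-36890 + o(392)) - 18646/259177 = 421032/(-36890 + 392²) - 18646/259177 = 421032/(-36890 + 153664) - 18646*1/259177 = 421032/116774 - 18646/259177 = 421032*(1/116774) - 18646/259177 = 210516/58387 - 18646/259177 = 53472221330/15132567499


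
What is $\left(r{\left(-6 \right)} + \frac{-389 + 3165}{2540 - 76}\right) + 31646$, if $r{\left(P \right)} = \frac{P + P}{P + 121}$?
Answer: $\frac{1120937529}{35420} \approx 31647.0$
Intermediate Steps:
$r{\left(P \right)} = \frac{2 P}{121 + P}$
$\left(r{\left(-6 \right)} + \frac{-389 + 3165}{2540 - 76}\right) + 31646 = \left(2 \left(-6\right) \frac{1}{121 - 6} + \frac{-389 + 3165}{2540 - 76}\right) + 31646 = \left(2 \left(-6\right) \frac{1}{115} + \frac{2776}{2464}\right) + 31646 = \left(2 \left(-6\right) \frac{1}{115} + 2776 \cdot \frac{1}{2464}\right) + 31646 = \left(- \frac{12}{115} + \frac{347}{308}\right) + 31646 = \frac{36209}{35420} + 31646 = \frac{1120937529}{35420}$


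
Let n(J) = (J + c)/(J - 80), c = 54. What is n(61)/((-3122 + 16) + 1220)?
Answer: 5/1558 ≈ 0.0032092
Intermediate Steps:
n(J) = (54 + J)/(-80 + J) (n(J) = (J + 54)/(J - 80) = (54 + J)/(-80 + J))
n(61)/((-3122 + 16) + 1220) = ((54 + 61)/(-80 + 61))/((-3122 + 16) + 1220) = (115/(-19))/(-3106 + 1220) = -1/19*115/(-1886) = -115/19*(-1/1886) = 5/1558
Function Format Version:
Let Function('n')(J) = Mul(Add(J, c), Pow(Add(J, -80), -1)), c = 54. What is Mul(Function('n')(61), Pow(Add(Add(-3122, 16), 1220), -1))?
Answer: Rational(5, 1558) ≈ 0.0032092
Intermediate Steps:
Function('n')(J) = Mul(Pow(Add(-80, J), -1), Add(54, J)) (Function('n')(J) = Mul(Add(J, 54), Pow(Add(J, -80), -1)) = Mul(Add(54, J), Pow(Add(-80, J), -1)) = Mul(Pow(Add(-80, J), -1), Add(54, J)))
Mul(Function('n')(61), Pow(Add(Add(-3122, 16), 1220), -1)) = Mul(Mul(Pow(Add(-80, 61), -1), Add(54, 61)), Pow(Add(Add(-3122, 16), 1220), -1)) = Mul(Mul(Pow(-19, -1), 115), Pow(Add(-3106, 1220), -1)) = Mul(Mul(Rational(-1, 19), 115), Pow(-1886, -1)) = Mul(Rational(-115, 19), Rational(-1, 1886)) = Rational(5, 1558)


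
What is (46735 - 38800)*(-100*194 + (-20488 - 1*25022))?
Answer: -515060850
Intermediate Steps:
(46735 - 38800)*(-100*194 + (-20488 - 1*25022)) = 7935*(-19400 + (-20488 - 25022)) = 7935*(-19400 - 45510) = 7935*(-64910) = -515060850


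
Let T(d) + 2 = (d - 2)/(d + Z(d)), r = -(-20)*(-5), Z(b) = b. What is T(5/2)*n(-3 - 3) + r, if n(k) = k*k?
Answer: -842/5 ≈ -168.40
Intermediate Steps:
n(k) = k²
r = -100 (r = -4*25 = -100)
T(d) = -2 + (-2 + d)/(2*d) (T(d) = -2 + (d - 2)/(d + d) = -2 + (-2 + d)/((2*d)) = -2 + (-2 + d)*(1/(2*d)) = -2 + (-2 + d)/(2*d))
T(5/2)*n(-3 - 3) + r = (-3/2 - 1/(5/2))*(-3 - 3)² - 100 = (-3/2 - 1/(5*(½)))*(-6)² - 100 = (-3/2 - 1/5/2)*36 - 100 = (-3/2 - 1*⅖)*36 - 100 = (-3/2 - ⅖)*36 - 100 = -19/10*36 - 100 = -342/5 - 100 = -842/5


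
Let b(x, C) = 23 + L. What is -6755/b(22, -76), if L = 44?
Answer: -6755/67 ≈ -100.82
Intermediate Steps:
b(x, C) = 67 (b(x, C) = 23 + 44 = 67)
-6755/b(22, -76) = -6755/67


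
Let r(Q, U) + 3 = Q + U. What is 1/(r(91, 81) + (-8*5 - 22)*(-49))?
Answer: 1/3207 ≈ 0.00031182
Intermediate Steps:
r(Q, U) = -3 + Q + U (r(Q, U) = -3 + (Q + U) = -3 + Q + U)
1/(r(91, 81) + (-8*5 - 22)*(-49)) = 1/((-3 + 91 + 81) + (-8*5 - 22)*(-49)) = 1/(169 + (-40 - 22)*(-49)) = 1/(169 - 62*(-49)) = 1/(169 + 3038) = 1/3207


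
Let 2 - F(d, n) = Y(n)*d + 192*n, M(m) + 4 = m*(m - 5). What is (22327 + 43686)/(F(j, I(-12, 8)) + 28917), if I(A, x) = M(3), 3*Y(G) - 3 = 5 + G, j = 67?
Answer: 198039/92651 ≈ 2.1375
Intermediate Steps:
Y(G) = 8/3 + G/3 (Y(G) = 1 + (5 + G)/3 = 1 + (5/3 + G/3) = 8/3 + G/3)
M(m) = -4 + m*(-5 + m) (M(m) = -4 + m*(m - 5) = -4 + m*(-5 + m))
I(A, x) = -10 (I(A, x) = -4 + 3**2 - 5*3 = -4 + 9 - 15 = -10)
F(d, n) = 2 - 192*n - d*(8/3 + n/3) (F(d, n) = 2 - ((8/3 + n/3)*d + 192*n) = 2 - (d*(8/3 + n/3) + 192*n) = 2 - (192*n + d*(8/3 + n/3)) = 2 + (-192*n - d*(8/3 + n/3)) = 2 - 192*n - d*(8/3 + n/3))
(22327 + 43686)/(F(j, I(-12, 8)) + 28917) = (22327 + 43686)/((2 - 192*(-10) - 1/3*67*(8 - 10)) + 28917) = 66013/((2 + 1920 - 1/3*67*(-2)) + 28917) = 66013/((2 + 1920 + 134/3) + 28917) = 66013/(5900/3 + 28917) = 66013/(92651/3) = 66013*(3/92651) = 198039/92651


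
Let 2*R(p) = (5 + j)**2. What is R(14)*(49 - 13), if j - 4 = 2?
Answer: 2178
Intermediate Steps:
j = 6 (j = 4 + 2 = 6)
R(p) = 121/2 (R(p) = (5 + 6)**2/2 = (1/2)*11**2 = (1/2)*121 = 121/2)
R(14)*(49 - 13) = 121*(49 - 13)/2 = (121/2)*36 = 2178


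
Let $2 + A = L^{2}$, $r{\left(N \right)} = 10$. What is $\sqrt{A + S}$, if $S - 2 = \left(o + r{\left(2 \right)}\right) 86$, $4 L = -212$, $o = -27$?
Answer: $\sqrt{1347} \approx 36.701$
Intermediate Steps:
$L = -53$ ($L = \frac{1}{4} \left(-212\right) = -53$)
$S = -1460$ ($S = 2 + \left(-27 + 10\right) 86 = 2 - 1462 = -1460$)
$A = 2807$ ($A = -2 + \left(-53\right)^{2} = -2 + 2809 = 2807$)
$\sqrt{A + S} = \sqrt{2807 - 1460} = \sqrt{1347}$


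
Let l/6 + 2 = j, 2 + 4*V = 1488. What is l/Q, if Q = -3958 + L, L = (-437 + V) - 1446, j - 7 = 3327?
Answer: -39984/10939 ≈ -3.6552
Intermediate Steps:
V = 743/2 (V = -1/2 + (1/4)*1488 = -1/2 + 372 = 743/2 ≈ 371.50)
j = 3334 (j = 7 + 3327 = 3334)
L = -3023/2 (L = (-437 + 743/2) - 1446 = -131/2 - 1446 = -3023/2 ≈ -1511.5)
l = 19992 (l = -12 + 6*3334 = -12 + 20004 = 19992)
Q = -10939/2 (Q = -3958 - 3023/2 = -10939/2 ≈ -5469.5)
l/Q = 19992/(-10939/2) = 19992*(-2/10939) = -39984/10939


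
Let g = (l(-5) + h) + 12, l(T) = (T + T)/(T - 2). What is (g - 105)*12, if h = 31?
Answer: -5088/7 ≈ -726.86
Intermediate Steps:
l(T) = 2*T/(-2 + T) (l(T) = (2*T)/(-2 + T) = 2*T/(-2 + T))
g = 311/7 (g = (2*(-5)/(-2 - 5) + 31) + 12 = (2*(-5)/(-7) + 31) + 12 = (2*(-5)*(-⅐) + 31) + 12 = (10/7 + 31) + 12 = 227/7 + 12 = 311/7 ≈ 44.429)
(g - 105)*12 = (311/7 - 105)*12 = -424/7*12 = -5088/7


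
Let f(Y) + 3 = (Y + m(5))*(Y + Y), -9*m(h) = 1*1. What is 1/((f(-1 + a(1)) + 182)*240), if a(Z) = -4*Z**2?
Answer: 3/165680 ≈ 1.8107e-5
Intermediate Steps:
m(h) = -1/9
f(Y) = -3 + 2*Y*(-1/9 + Y) (f(Y) = -3 + (Y - 1/9)*(Y + Y) = -3 + (-1/9 + Y)*(2*Y) = -3 + 2*Y*(-1/9 + Y))
1/((f(-1 + a(1)) + 182)*240) = 1/(((-3 + 2*(-1 - 4*1**2)**2 - 2*(-1 - 4*1**2)/9) + 182)*240) = 1/(((-3 + 2*(-1 - 4*1)**2 - 2*(-1 - 4*1)/9) + 182)*240) = 1/(((-3 + 2*(-1 - 4)**2 - 2*(-1 - 4)/9) + 182)*240) = 1/(((-3 + 2*(-5)**2 - 2/9*(-5)) + 182)*240) = 1/(((-3 + 2*25 + 10/9) + 182)*240) = 1/(((-3 + 50 + 10/9) + 182)*240) = 1/((433/9 + 182)*240) = 1/((2071/9)*240) = 1/(165680/3) = 3/165680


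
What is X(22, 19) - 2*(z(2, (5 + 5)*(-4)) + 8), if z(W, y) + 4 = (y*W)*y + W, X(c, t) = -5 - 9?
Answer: -6426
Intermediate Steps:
X(c, t) = -14
z(W, y) = -4 + W + W*y**2 (z(W, y) = -4 + ((y*W)*y + W) = -4 + ((W*y)*y + W) = -4 + (W*y**2 + W) = -4 + (W + W*y**2) = -4 + W + W*y**2)
X(22, 19) - 2*(z(2, (5 + 5)*(-4)) + 8) = -14 - 2*((-4 + 2 + 2*((5 + 5)*(-4))**2) + 8) = -14 - 2*((-4 + 2 + 2*(10*(-4))**2) + 8) = -14 - 2*((-4 + 2 + 2*(-40)**2) + 8) = -14 - 2*((-4 + 2 + 2*1600) + 8) = -14 - 2*((-4 + 2 + 3200) + 8) = -14 - 2*(3198 + 8) = -14 - 2*3206 = -14 - 1*6412 = -14 - 6412 = -6426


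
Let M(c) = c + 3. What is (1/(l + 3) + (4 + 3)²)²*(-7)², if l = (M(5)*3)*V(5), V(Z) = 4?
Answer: 1153553296/9801 ≈ 1.1770e+5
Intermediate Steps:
M(c) = 3 + c
l = 96 (l = ((3 + 5)*3)*4 = (8*3)*4 = 24*4 = 96)
(1/(l + 3) + (4 + 3)²)²*(-7)² = (1/(96 + 3) + (4 + 3)²)²*(-7)² = (1/99 + 7²)²*49 = (1/99 + 49)²*49 = (4852/99)²*49 = (23541904/9801)*49 = 1153553296/9801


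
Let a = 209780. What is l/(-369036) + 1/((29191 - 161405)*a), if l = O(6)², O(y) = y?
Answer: -1631521363/16724719310760 ≈ -9.7551e-5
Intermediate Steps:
l = 36 (l = 6² = 36)
l/(-369036) + 1/((29191 - 161405)*a) = 36/(-369036) + 1/((29191 - 161405)*209780) = 36*(-1/369036) + (1/209780)/(-132214) = -1/10251 - 1/132214*1/209780 = -1/10251 - 1/27735852920 = -1631521363/16724719310760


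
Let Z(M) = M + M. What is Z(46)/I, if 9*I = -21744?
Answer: -23/604 ≈ -0.038079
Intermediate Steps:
Z(M) = 2*M
I = -2416 (I = (⅑)*(-21744) = -2416)
Z(46)/I = (2*46)/(-2416) = 92*(-1/2416) = -23/604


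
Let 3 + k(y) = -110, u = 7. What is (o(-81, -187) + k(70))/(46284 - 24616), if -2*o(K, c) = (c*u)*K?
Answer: -106255/43336 ≈ -2.4519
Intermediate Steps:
k(y) = -113 (k(y) = -3 - 110 = -113)
o(K, c) = -7*K*c/2 (o(K, c) = -c*7*K/2 = -7*c*K/2 = -7*K*c/2)
(o(-81, -187) + k(70))/(46284 - 24616) = (-7/2*(-81)*(-187) - 113)/(46284 - 24616) = (-106029/2 - 113)/21668 = -106255/2*1/21668 = -106255/43336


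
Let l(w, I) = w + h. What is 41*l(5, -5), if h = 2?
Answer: 287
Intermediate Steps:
l(w, I) = 2 + w (l(w, I) = w + 2 = 2 + w)
41*l(5, -5) = 41*(2 + 5) = 41*7 = 287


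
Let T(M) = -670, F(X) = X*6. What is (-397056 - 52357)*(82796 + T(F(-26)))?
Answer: -36908492038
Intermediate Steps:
F(X) = 6*X
(-397056 - 52357)*(82796 + T(F(-26))) = (-397056 - 52357)*(82796 - 670) = -449413*82126 = -36908492038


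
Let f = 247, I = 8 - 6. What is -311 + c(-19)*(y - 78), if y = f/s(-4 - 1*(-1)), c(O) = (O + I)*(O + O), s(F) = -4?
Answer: -181179/2 ≈ -90590.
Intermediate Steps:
I = 2
c(O) = 2*O*(2 + O) (c(O) = (O + 2)*(O + O) = (2 + O)*(2*O) = 2*O*(2 + O))
y = -247/4 (y = 247/(-4) = 247*(-1/4) = -247/4 ≈ -61.750)
-311 + c(-19)*(y - 78) = -311 + (2*(-19)*(2 - 19))*(-247/4 - 78) = -311 + (2*(-19)*(-17))*(-559/4) = -311 + 646*(-559/4) = -311 - 180557/2 = -181179/2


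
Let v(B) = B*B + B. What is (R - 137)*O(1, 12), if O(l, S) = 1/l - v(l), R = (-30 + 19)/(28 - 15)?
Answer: 1792/13 ≈ 137.85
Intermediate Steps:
v(B) = B + B² (v(B) = B² + B = B + B²)
R = -11/13 ≈ -0.84615
O(l, S) = 1/l - l*(1 + l)
(R - 137)*O(1, 12) = (-11/13 - 137)*(1/1 - 1*1 - 1*1²) = -1792*(1 - 1 - 1*1)/13 = -1792*(1 - 1 - 1)/13 = -1792/13*(-1) = 1792/13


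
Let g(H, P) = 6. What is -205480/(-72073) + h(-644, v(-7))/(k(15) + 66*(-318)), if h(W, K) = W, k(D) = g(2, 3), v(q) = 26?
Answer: 2178898186/756117843 ≈ 2.8817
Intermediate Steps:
k(D) = 6
-205480/(-72073) + h(-644, v(-7))/(k(15) + 66*(-318)) = -205480/(-72073) - 644/(6 + 66*(-318)) = -205480*(-1/72073) - 644/(6 - 20988) = 205480/72073 - 644/(-20982) = 205480/72073 - 644*(-1/20982) = 205480/72073 + 322/10491 = 2178898186/756117843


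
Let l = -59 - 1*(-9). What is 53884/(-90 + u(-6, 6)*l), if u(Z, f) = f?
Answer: -26942/195 ≈ -138.16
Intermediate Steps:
l = -50 (l = -59 + 9 = -50)
53884/(-90 + u(-6, 6)*l) = 53884/(-90 + 6*(-50)) = 53884/(-90 - 300) = 53884/(-390) = 53884*(-1/390) = -26942/195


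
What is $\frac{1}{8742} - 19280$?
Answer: $- \frac{168545759}{8742} \approx -19280.0$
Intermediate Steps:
$\frac{1}{8742} - 19280 = - \frac{168545759}{8742}$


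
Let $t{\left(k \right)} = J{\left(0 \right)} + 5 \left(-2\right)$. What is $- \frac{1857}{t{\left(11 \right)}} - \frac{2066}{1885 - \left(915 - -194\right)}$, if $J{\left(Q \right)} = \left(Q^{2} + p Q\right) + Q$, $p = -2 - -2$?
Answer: $\frac{355093}{1940} \approx 183.04$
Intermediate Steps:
$p = 0$ ($p = -2 + 2 = 0$)
$J{\left(Q \right)} = Q + Q^{2}$ ($J{\left(Q \right)} = \left(Q^{2} + 0 Q\right) + Q = \left(Q^{2} + 0\right) + Q = Q^{2} + Q = Q + Q^{2}$)
$t{\left(k \right)} = -10$ ($t{\left(k \right)} = 0 \left(1 + 0\right) + 5 \left(-2\right) = 0 \cdot 1 - 10 = 0 - 10 = -10$)
$- \frac{1857}{t{\left(11 \right)}} - \frac{2066}{1885 - \left(915 - -194\right)} = - \frac{1857}{-10} - \frac{2066}{1885 - \left(915 - -194\right)} = \left(-1857\right) \left(- \frac{1}{10}\right) - \frac{2066}{1885 - \left(915 + 194\right)} = \frac{1857}{10} - \frac{2066}{1885 - 1109} = \frac{1857}{10} - \frac{2066}{776} = \frac{1857}{10} - \frac{1033}{388} = \frac{355093}{1940}$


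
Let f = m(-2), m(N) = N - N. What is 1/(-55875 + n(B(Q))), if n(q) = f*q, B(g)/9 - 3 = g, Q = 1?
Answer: -1/55875 ≈ -1.7897e-5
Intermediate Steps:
B(g) = 27 + 9*g
m(N) = 0
f = 0
n(q) = 0 (n(q) = 0*q = 0)
1/(-55875 + n(B(Q))) = 1/(-55875 + 0) = 1/(-55875) = -1/55875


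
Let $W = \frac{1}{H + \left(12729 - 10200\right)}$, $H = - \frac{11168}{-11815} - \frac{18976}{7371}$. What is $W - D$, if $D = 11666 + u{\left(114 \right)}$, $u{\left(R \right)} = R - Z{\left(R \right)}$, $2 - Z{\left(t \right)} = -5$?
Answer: $- \frac{2591291285982764}{220104592973} \approx -11773.0$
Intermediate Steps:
$Z{\left(t \right)} = 7$ ($Z{\left(t \right)} = 2 - -5 = 2 + 5 = 7$)
$u{\left(R \right)} = -7 + R$ ($u{\left(R \right)} = R - 7 = -7 + R$)
$H = - \frac{141882112}{87088365}$ ($H = \left(-11168\right) \left(- \frac{1}{11815}\right) - \frac{18976}{7371} = \frac{11168}{11815} - \frac{18976}{7371} = - \frac{141882112}{87088365} \approx -1.6292$)
$W = \frac{87088365}{220104592973}$ ($W = \frac{1}{- \frac{141882112}{87088365} + \left(12729 - 10200\right)} = \frac{1}{- \frac{141882112}{87088365} + 2529} = \frac{1}{\frac{220104592973}{87088365}} = \frac{87088365}{220104592973} \approx 0.00039567$)
$D = 11773$ ($D = 11666 + \left(-7 + 114\right) = 11666 + 107 = 11773$)
$W - D = \frac{87088365}{220104592973} - 11773 = - \frac{2591291285982764}{220104592973}$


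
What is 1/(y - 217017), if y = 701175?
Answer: 1/484158 ≈ 2.0654e-6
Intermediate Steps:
1/(y - 217017) = 1/(701175 - 217017) = 1/484158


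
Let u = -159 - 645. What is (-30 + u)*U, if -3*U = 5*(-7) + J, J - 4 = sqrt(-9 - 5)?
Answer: -8618 + 278*I*sqrt(14) ≈ -8618.0 + 1040.2*I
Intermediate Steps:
J = 4 + I*sqrt(14) (J = 4 + sqrt(-9 - 5) = 4 + sqrt(-14) = 4 + I*sqrt(14) ≈ 4.0 + 3.7417*I)
u = -804
U = 31/3 - I*sqrt(14)/3 (U = -(5*(-7) + (4 + I*sqrt(14)))/3 = -(-35 + (4 + I*sqrt(14)))/3 = -(-31 + I*sqrt(14))/3 = 31/3 - I*sqrt(14)/3 ≈ 10.333 - 1.2472*I)
(-30 + u)*U = (-30 - 804)*(31/3 - I*sqrt(14)/3) = -834*(31/3 - I*sqrt(14)/3) = -8618 + 278*I*sqrt(14)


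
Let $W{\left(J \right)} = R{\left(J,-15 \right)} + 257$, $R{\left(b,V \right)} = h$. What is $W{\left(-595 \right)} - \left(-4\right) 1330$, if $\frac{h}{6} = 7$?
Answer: $5619$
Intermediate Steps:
$h = 42$ ($h = 6 \cdot 7 = 42$)
$R{\left(b,V \right)} = 42$
$W{\left(J \right)} = 299$ ($W{\left(J \right)} = 42 + 257 = 299$)
$W{\left(-595 \right)} - \left(-4\right) 1330 = 299 - \left(-4\right) 1330 = 299 - -5320 = 299 + 5320 = 5619$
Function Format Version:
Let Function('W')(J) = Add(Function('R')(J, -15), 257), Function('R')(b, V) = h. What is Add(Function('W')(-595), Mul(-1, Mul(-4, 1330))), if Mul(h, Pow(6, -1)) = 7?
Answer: 5619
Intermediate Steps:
h = 42 (h = Mul(6, 7) = 42)
Function('R')(b, V) = 42
Function('W')(J) = 299 (Function('W')(J) = Add(42, 257) = 299)
Add(Function('W')(-595), Mul(-1, Mul(-4, 1330))) = Add(299, Mul(-1, Mul(-4, 1330))) = Add(299, Mul(-1, -5320)) = Add(299, 5320) = 5619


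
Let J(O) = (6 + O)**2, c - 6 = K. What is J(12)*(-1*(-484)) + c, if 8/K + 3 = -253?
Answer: 5018303/32 ≈ 1.5682e+5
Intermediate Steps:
K = -1/32 (K = 8/(-3 - 253) = 8/(-256) = 8*(-1/256) = -1/32 ≈ -0.031250)
c = 191/32 (c = 6 - 1/32 = 191/32 ≈ 5.9688)
J(12)*(-1*(-484)) + c = (6 + 12)**2*(-1*(-484)) + 191/32 = 18**2*484 + 191/32 = 324*484 + 191/32 = 156816 + 191/32 = 5018303/32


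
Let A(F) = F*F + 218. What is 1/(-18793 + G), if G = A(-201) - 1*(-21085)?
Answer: 1/42911 ≈ 2.3304e-5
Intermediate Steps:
A(F) = 218 + F² (A(F) = F² + 218 = 218 + F²)
G = 61704 (G = (218 + (-201)²) - 1*(-21085) = (218 + 40401) + 21085 = 40619 + 21085 = 61704)
1/(-18793 + G) = 1/(-18793 + 61704) = 1/42911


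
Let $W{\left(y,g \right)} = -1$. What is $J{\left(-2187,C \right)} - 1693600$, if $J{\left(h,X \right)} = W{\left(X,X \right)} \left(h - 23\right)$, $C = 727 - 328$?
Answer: $-1691390$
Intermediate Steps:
$C = 399$
$J{\left(h,X \right)} = 23 - h$ ($J{\left(h,X \right)} = - (h - 23) = - (-23 + h) = 23 - h$)
$J{\left(-2187,C \right)} - 1693600 = \left(23 - -2187\right) - 1693600 = \left(23 + 2187\right) - 1693600 = 2210 - 1693600 = -1691390$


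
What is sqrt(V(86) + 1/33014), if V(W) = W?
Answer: sqrt(93733513870)/33014 ≈ 9.2736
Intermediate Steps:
sqrt(V(86) + 1/33014) = sqrt(86 + 1/33014) = sqrt(2839205/33014) = sqrt(93733513870)/33014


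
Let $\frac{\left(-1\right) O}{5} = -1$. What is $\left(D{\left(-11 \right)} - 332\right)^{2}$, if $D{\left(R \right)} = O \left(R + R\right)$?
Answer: $195364$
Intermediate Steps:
$O = 5$ ($O = \left(-5\right) \left(-1\right) = 5$)
$D{\left(R \right)} = 10 R$ ($D{\left(R \right)} = 5 \left(R + R\right) = 5 \cdot 2 R = 10 R$)
$\left(D{\left(-11 \right)} - 332\right)^{2} = \left(10 \left(-11\right) - 332\right)^{2} = \left(-110 - 332\right)^{2} = \left(-442\right)^{2} = 195364$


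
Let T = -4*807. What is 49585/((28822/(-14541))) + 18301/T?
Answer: -1163982728501/46518708 ≈ -25022.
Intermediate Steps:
T = -3228
49585/((28822/(-14541))) + 18301/T = 49585/((28822/(-14541))) + 18301/(-3228) = 49585/((28822*(-1/14541))) + 18301*(-1/3228) = 49585/(-28822/14541) - 18301/3228 = 49585*(-14541/28822) - 18301/3228 = -721015485/28822 - 18301/3228 = -1163982728501/46518708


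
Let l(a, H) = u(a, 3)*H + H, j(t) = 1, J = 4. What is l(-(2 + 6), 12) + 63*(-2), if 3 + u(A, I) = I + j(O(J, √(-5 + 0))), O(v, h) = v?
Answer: -102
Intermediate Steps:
u(A, I) = -2 + I (u(A, I) = -3 + (I + 1) = -3 + (1 + I) = -2 + I)
l(a, H) = 2*H (l(a, H) = (-2 + 3)*H + H = 1*H + H = H + H = 2*H)
l(-(2 + 6), 12) + 63*(-2) = 2*12 + 63*(-2) = 24 - 126 = -102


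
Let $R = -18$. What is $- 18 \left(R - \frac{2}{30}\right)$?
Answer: $\frac{1626}{5} \approx 325.2$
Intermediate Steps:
$- 18 \left(R - \frac{2}{30}\right) = - 18 \left(-18 - \frac{2}{30}\right) = - 18 \left(-18 - \frac{1}{15}\right) = \left(-18\right) \left(- \frac{271}{15}\right) = \frac{1626}{5}$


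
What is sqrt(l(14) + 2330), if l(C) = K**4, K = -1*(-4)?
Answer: sqrt(2586) ≈ 50.853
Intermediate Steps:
K = 4
l(C) = 256 (l(C) = 4**4 = 256)
sqrt(l(14) + 2330) = sqrt(256 + 2330) = sqrt(2586)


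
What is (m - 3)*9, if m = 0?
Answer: -27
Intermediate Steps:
(m - 3)*9 = (0 - 3)*9 = -3*9 = -27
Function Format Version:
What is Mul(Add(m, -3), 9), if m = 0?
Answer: -27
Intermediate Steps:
Mul(Add(m, -3), 9) = Mul(Add(0, -3), 9) = Mul(-3, 9) = -27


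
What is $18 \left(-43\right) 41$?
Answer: $-31734$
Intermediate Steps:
$18 \left(-43\right) 41 = \left(-774\right) 41 = -31734$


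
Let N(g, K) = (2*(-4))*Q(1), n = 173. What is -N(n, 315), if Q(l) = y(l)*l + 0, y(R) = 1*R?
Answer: 8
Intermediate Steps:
y(R) = R
Q(l) = l**2 (Q(l) = l*l + 0 = l**2 + 0 = l**2)
N(g, K) = -8 (N(g, K) = (2*(-4))*1**2 = -8*1 = -8)
-N(n, 315) = -1*(-8) = 8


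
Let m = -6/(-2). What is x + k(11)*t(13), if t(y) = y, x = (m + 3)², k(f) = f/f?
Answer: 49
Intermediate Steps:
m = 3 (m = -6*(-½) = 3)
k(f) = 1
x = 36 (x = (3 + 3)² = 6² = 36)
x + k(11)*t(13) = 36 + 1*13 = 36 + 13 = 49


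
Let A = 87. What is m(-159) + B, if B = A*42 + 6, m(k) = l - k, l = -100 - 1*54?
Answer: 3665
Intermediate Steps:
l = -154 (l = -100 - 54 = -154)
m(k) = -154 - k
B = 3660 (B = 87*42 + 6 = 3654 + 6 = 3660)
m(-159) + B = (-154 - 1*(-159)) + 3660 = (-154 + 159) + 3660 = 5 + 3660 = 3665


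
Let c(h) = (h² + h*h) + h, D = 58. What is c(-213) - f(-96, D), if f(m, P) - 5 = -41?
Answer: 90561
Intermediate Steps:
c(h) = h + 2*h² (c(h) = (h² + h²) + h = 2*h² + h = h + 2*h²)
f(m, P) = -36 (f(m, P) = 5 - 41 = -36)
c(-213) - f(-96, D) = -213*(1 + 2*(-213)) - 1*(-36) = -213*(1 - 426) + 36 = -213*(-425) + 36 = 90525 + 36 = 90561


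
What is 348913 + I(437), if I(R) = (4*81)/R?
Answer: 152475305/437 ≈ 3.4891e+5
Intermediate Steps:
I(R) = 324/R
348913 + I(437) = 348913 + 324/437 = 152475305/437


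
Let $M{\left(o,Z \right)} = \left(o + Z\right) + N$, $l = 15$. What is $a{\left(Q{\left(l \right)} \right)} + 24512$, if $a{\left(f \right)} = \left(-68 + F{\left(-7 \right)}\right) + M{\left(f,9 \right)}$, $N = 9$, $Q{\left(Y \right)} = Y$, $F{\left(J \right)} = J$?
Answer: $24470$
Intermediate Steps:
$M{\left(o,Z \right)} = 9 + Z + o$ ($M{\left(o,Z \right)} = \left(o + Z\right) + 9 = \left(Z + o\right) + 9 = 9 + Z + o$)
$a{\left(f \right)} = -57 + f$ ($a{\left(f \right)} = \left(-68 - 7\right) + \left(9 + 9 + f\right) = -75 + \left(18 + f\right) = -57 + f$)
$a{\left(Q{\left(l \right)} \right)} + 24512 = \left(-57 + 15\right) + 24512 = -42 + 24512 = 24470$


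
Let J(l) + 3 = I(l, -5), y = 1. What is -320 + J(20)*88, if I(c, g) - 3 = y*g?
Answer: -760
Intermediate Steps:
I(c, g) = 3 + g (I(c, g) = 3 + 1*g = 3 + g)
J(l) = -5 (J(l) = -3 + (3 - 5) = -3 - 2 = -5)
-320 + J(20)*88 = -320 - 5*88 = -320 - 440 = -760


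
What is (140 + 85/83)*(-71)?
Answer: -831055/83 ≈ -10013.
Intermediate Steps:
(140 + 85/83)*(-71) = (11705/83)*(-71) = -831055/83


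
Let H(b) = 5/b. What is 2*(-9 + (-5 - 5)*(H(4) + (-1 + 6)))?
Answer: -143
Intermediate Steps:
2*(-9 + (-5 - 5)*(H(4) + (-1 + 6))) = 2*(-9 + (-5 - 5)*(5/4 + (-1 + 6))) = 2*(-9 - 10*(5*(¼) + 5)) = 2*(-9 - 10*(5/4 + 5)) = 2*(-9 - 10*25/4) = 2*(-9 - 125/2) = 2*(-143/2) = -143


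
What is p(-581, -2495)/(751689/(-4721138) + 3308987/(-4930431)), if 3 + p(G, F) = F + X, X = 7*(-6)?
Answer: 63234441371352/20672016059 ≈ 3058.9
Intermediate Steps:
X = -42
p(G, F) = -45 + F (p(G, F) = -3 + (F - 42) = -3 + (-42 + F) = -45 + F)
p(-581, -2495)/(751689/(-4721138) + 3308987/(-4930431)) = (-45 - 2495)/(751689/(-4721138) + 3308987/(-4930431)) = -2540/(751689*(-1/4721138) + 3308987*(-1/4930431)) = -2540/(-44217/277714 - 300817/448221) = -2540/(-103360080295/124477246794) = -2540*(-124477246794/103360080295) = 63234441371352/20672016059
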